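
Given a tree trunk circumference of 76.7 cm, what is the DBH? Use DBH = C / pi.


DBH = C / pi = 76.7 / 3.141593 = 24.4144 ≈ 24.41 cm

24.41 cm


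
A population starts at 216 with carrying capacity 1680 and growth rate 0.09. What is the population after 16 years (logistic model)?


(K - N0)/N0 = (1680 - 216)/216 = 1464/216 = 6.77778
r*t = 0.09 * 16 = 1.44; exp(-1.44) = 0.236928
6.77778 * 0.236928 = 1.60585
1 + 1.60585 = 2.60585
N = 1680 / 2.60585 = 644.703 ≈ 645

645


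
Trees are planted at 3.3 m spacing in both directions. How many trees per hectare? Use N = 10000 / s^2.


N = 10000 / 3.3^2 = 10000 / 10.89 = 918.274 ≈ 918 trees/ha

918 trees/ha


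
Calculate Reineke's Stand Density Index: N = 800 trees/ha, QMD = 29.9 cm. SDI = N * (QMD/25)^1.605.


QMD/25 = 29.9/25 = 1.196
(1.196)^1.605 = exp(1.605 * ln(1.196)) = exp(1.605 * 0.178983) = exp(0.287268) = 1.33278
SDI = 800 * 1.33278 = 1066.22 ≈ 1066

1066


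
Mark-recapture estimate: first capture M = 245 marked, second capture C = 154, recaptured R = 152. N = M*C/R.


N = M * C / R = 245 * 154 / 152 = 37730 / 152 = 248.22 ≈ 248

248 individuals


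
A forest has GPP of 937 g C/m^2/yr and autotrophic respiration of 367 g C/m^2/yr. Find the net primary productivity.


NPP = GPP - Ra = 937 - 367 = 570 g C/m^2/yr

570 g C/m^2/yr


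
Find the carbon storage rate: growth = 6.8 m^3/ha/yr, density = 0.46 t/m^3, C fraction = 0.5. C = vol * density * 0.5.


C = 6.8 * 0.46 * 0.5 = 1.564 ≈ 1.56 t C/ha/yr

1.56 t C/ha/yr


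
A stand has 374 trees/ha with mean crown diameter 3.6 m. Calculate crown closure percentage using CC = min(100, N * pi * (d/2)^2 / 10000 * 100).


(d/2)^2 = (3.6/2)^2 = 1.8^2 = 3.24
Crown area = 3.141593 * 3.24 = 10.1788 m^2
N * area / 10000 * 100 = 374 * 10.1788 / 10000 * 100 = 38.0687
CC = min(100, 38.0687) = 38.0687 ≈ 38.1%

38.1%


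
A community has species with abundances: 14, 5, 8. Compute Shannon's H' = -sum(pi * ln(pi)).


Total N = 14 + 5 + 8 = 27
Per-species terms:
  p = 14/27 = 0.518519; ln(p) = -0.656779; p*ln(p) = 0.518519 * (-0.656779) = -0.340552
  p = 5/27 = 0.185185; ln(p) = -1.686400; p*ln(p) = 0.185185 * (-1.686400) = -0.312296
  p = 8/27 = 0.296296; ln(p) = -1.216396; p*ln(p) = 0.296296 * (-1.216396) = -0.360413
sum(p*ln(p)) = (-0.340552) + (-0.312296) + (-0.360413) = -1.013261
H' = -(-1.013261) = 1.013261 ≈ 1.0133

1.0133


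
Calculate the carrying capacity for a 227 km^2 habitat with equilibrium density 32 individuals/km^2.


K = 32 * 227 = 7264 individuals

7264 individuals


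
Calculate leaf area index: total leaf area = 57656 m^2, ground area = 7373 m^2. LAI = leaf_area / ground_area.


LAI = 57656 / 7373 = 7.8199 ≈ 7.82

7.82


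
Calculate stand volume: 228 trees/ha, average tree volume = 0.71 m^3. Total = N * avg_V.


V_stand = 228 * 0.71 = 161.88 ≈ 161.9 m^3/ha

161.9 m^3/ha


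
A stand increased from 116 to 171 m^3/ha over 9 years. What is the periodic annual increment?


PAI = (V2 - V1) / period = (171 - 116) / 9 = 55 / 9 = 6.1111 ≈ 6.11 m^3/ha/yr

6.11 m^3/ha/yr


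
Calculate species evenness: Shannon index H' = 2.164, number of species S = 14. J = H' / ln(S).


ln(14) = 2.63906
J = H' / ln(S) = 2.164 / 2.63906 = 0.819989 ≈ 0.8200

0.8200


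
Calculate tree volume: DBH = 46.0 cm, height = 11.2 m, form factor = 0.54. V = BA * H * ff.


(D/200)^2 = (46.0/200)^2 = 0.23^2 = 0.0529
BA = 3.141593 * 0.0529 = 0.166190 m^2
V = 0.166190 * 11.2 * 0.54 = 1.00512 ≈ 1.005 m^3

1.005 m^3


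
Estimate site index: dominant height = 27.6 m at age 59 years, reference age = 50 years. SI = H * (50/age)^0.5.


50/59 = 0.847458
(0.847458)^0.5 = 0.920575
SI = 27.6 * 0.920575 = 25.4079 ≈ 25.4 m

25.4 m


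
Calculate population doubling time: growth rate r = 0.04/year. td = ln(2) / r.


td = ln(2) / 0.04 = 0.693147 / 0.04 = 17.3287 ≈ 17.3 years

17.3 years


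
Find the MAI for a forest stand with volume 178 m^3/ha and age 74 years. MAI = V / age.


MAI = 178 / 74 = 2.4054 ≈ 2.41 m^3/ha/yr

2.41 m^3/ha/yr


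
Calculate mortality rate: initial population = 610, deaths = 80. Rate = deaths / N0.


Mortality rate = 80 / 610 = 0.131148 ≈ 0.1311

0.1311


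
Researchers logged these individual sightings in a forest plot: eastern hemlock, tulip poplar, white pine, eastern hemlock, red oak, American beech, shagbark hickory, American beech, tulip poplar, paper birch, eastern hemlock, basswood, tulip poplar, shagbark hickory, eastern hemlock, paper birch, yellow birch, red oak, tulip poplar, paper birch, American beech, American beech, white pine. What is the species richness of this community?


Total individuals logged = 23
Distinct species (count of individuals): eastern hemlock (4), tulip poplar (4), white pine (2), red oak (2), American beech (4), shagbark hickory (2), paper birch (3), basswood (1), yellow birch (1)
Species richness = number of distinct species = 9

9


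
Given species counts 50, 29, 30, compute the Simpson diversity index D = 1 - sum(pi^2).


Total N = 50 + 29 + 30 = 109
Per-species terms:
  p = 50/109 = 0.458716; p^2 = 0.458716^2 = 0.210420
  p = 29/109 = 0.266055; p^2 = 0.266055^2 = 0.070785
  p = 30/109 = 0.275229; p^2 = 0.275229^2 = 0.075751
sum(p^2) = 0.210420 + 0.070785 + 0.075751 = 0.356956
D = 1 - 0.356956 = 0.643044 ≈ 0.6430

0.6430


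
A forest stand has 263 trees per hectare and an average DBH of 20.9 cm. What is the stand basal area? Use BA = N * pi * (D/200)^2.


(D/200)^2 = (20.9/200)^2 = 0.1045^2 = 0.01092025
Individual BA = 3.141593 * 0.01092025 = 0.0343070 m^2
Stand BA = 263 * 0.0343070 = 9.02274 ≈ 9.02 m^2/ha

9.02 m^2/ha


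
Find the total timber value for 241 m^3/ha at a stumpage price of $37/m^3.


Value = 241 * 37 = $8917/ha

$8917/ha


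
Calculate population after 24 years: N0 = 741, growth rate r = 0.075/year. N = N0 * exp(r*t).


r*t = 0.075 * 24 = 1.8
exp(1.8) = 6.04965
N = 741 * 6.04965 = 4482.79 ≈ 4483

4483


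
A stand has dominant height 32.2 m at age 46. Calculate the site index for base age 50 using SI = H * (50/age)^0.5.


50/46 = 1.08696
(1.08696)^0.5 = 1.04257
SI = 32.2 * 1.04257 = 33.5708 ≈ 33.6 m

33.6 m


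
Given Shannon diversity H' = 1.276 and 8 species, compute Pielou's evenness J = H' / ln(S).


ln(8) = 2.07944
J = H' / ln(S) = 1.276 / 2.07944 = 0.613627 ≈ 0.6136

0.6136


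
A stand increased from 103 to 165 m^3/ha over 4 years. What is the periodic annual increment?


PAI = (V2 - V1) / period = (165 - 103) / 4 = 62 / 4 = 15.50 m^3/ha/yr

15.50 m^3/ha/yr


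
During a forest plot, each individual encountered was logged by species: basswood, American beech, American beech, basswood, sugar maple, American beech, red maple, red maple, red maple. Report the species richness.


Total individuals logged = 9
Distinct species (count of individuals): basswood (2), American beech (3), sugar maple (1), red maple (3)
Species richness = number of distinct species = 4

4


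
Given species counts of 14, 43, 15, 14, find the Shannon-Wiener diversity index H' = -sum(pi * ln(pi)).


Total N = 14 + 43 + 15 + 14 = 86
Per-species terms:
  p = 14/86 = 0.162791; ln(p) = -1.815288; p*ln(p) = 0.162791 * (-1.815288) = -0.295513
  p = 43/86 = 0.500000; ln(p) = -0.693147; p*ln(p) = 0.500000 * (-0.693147) = -0.346574
  p = 15/86 = 0.174419; ln(p) = -1.746295; p*ln(p) = 0.174419 * (-1.746295) = -0.304587
  p = 14/86 = 0.162791; ln(p) = -1.815288; p*ln(p) = 0.162791 * (-1.815288) = -0.295513
sum(p*ln(p)) = (-0.295513) + (-0.346574) + (-0.304587) + (-0.295513) = -1.242187
H' = -(-1.242187) = 1.242187 ≈ 1.2422

1.2422


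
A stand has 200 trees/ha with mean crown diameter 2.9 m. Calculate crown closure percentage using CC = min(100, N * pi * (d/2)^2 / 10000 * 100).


(d/2)^2 = (2.9/2)^2 = 1.45^2 = 2.1025
Crown area = 3.141593 * 2.1025 = 6.60520 m^2
N * area / 10000 * 100 = 200 * 6.60520 / 10000 * 100 = 13.2104
CC = min(100, 13.2104) = 13.2104 ≈ 13.2%

13.2%


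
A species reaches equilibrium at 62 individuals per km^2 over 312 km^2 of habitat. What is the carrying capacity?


K = 62 * 312 = 19344 individuals

19344 individuals


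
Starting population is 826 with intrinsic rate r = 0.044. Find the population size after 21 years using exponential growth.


r*t = 0.044 * 21 = 0.924
exp(0.924) = 2.51935
N = 826 * 2.51935 = 2080.98 ≈ 2081

2081


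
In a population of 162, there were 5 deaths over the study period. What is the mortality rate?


Mortality rate = 5 / 162 = 0.030864 ≈ 0.0309

0.0309


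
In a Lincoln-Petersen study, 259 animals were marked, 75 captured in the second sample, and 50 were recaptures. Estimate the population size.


N = M * C / R = 259 * 75 / 50 = 19425 / 50 = 388.50 ≈ 389

389 individuals


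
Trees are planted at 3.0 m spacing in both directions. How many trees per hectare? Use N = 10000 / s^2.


N = 10000 / 3.0^2 = 10000 / 9 = 1111.11 ≈ 1111 trees/ha

1111 trees/ha


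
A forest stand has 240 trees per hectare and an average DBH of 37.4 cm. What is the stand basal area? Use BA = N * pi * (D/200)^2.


(D/200)^2 = (37.4/200)^2 = 0.187^2 = 0.034969
Individual BA = 3.141593 * 0.034969 = 0.109858 m^2
Stand BA = 240 * 0.109858 = 26.3659 ≈ 26.37 m^2/ha

26.37 m^2/ha


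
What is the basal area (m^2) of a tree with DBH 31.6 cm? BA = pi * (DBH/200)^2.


D/200 = 31.6/200 = 0.158 m
(D/200)^2 = 0.158^2 = 0.024964
BA = 3.141593 * 0.024964 = 0.0784267 ≈ 0.0784 m^2

0.0784 m^2


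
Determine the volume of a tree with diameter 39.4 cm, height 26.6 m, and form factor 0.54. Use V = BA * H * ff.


(D/200)^2 = (39.4/200)^2 = 0.197^2 = 0.038809
BA = 3.141593 * 0.038809 = 0.121922 m^2
V = 0.121922 * 26.6 * 0.54 = 1.75129 ≈ 1.751 m^3

1.751 m^3


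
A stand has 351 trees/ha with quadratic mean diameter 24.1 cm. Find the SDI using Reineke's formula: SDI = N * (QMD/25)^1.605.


QMD/25 = 24.1/25 = 0.964
(0.964)^1.605 = exp(1.605 * ln(0.964)) = exp(1.605 * (-0.0366640)) = exp(-0.0588457) = 0.942852
SDI = 351 * 0.942852 = 330.941 ≈ 331

331


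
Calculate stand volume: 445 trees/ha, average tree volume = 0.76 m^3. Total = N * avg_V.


V_stand = 445 * 0.76 = 338.2 m^3/ha

338.2 m^3/ha


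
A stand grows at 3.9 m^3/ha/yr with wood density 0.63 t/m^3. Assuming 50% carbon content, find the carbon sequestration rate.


C = 3.9 * 0.63 * 0.5 = 1.2285 ≈ 1.23 t C/ha/yr

1.23 t C/ha/yr


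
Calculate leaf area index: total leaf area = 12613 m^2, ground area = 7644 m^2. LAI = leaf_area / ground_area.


LAI = 12613 / 7644 = 1.6501 ≈ 1.65

1.65


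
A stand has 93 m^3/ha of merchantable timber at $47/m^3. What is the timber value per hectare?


Value = 93 * 47 = $4371/ha

$4371/ha


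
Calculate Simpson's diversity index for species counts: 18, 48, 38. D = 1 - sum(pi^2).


Total N = 18 + 48 + 38 = 104
Per-species terms:
  p = 18/104 = 0.173077; p^2 = 0.173077^2 = 0.029956
  p = 48/104 = 0.461538; p^2 = 0.461538^2 = 0.213017
  p = 38/104 = 0.365385; p^2 = 0.365385^2 = 0.133506
sum(p^2) = 0.029956 + 0.213017 + 0.133506 = 0.376479
D = 1 - 0.376479 = 0.623521 ≈ 0.6235

0.6235


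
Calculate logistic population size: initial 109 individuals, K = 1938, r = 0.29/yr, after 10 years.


(K - N0)/N0 = (1938 - 109)/109 = 1829/109 = 16.7798
r*t = 0.29 * 10 = 2.9; exp(-2.9) = 0.0550232
16.7798 * 0.0550232 = 0.923278
1 + 0.923278 = 1.92328
N = 1938 / 1.92328 = 1007.65 ≈ 1008

1008


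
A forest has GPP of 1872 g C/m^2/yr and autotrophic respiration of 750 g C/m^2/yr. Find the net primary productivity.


NPP = GPP - Ra = 1872 - 750 = 1122 g C/m^2/yr

1122 g C/m^2/yr


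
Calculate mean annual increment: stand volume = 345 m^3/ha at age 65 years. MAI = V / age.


MAI = 345 / 65 = 5.3077 ≈ 5.31 m^3/ha/yr

5.31 m^3/ha/yr


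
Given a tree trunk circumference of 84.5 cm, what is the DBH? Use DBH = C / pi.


DBH = C / pi = 84.5 / 3.141593 = 26.8972 ≈ 26.90 cm

26.90 cm


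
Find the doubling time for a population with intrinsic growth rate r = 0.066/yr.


td = ln(2) / 0.066 = 0.693147 / 0.066 = 10.5022 ≈ 10.5 years

10.5 years


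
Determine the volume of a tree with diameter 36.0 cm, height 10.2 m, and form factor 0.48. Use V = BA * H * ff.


(D/200)^2 = (36.0/200)^2 = 0.18^2 = 0.0324
BA = 3.141593 * 0.0324 = 0.101788 m^2
V = 0.101788 * 10.2 * 0.48 = 0.498354 ≈ 0.498 m^3

0.498 m^3


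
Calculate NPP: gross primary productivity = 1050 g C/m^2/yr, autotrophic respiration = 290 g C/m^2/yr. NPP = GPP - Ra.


NPP = GPP - Ra = 1050 - 290 = 760 g C/m^2/yr

760 g C/m^2/yr


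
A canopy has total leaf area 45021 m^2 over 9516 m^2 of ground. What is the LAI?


LAI = 45021 / 9516 = 4.7311 ≈ 4.73

4.73


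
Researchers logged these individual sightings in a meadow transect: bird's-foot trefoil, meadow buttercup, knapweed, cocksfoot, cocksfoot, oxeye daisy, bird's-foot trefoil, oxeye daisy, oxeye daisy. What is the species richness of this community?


Total individuals logged = 9
Distinct species (count of individuals): bird's-foot trefoil (2), meadow buttercup (1), knapweed (1), cocksfoot (2), oxeye daisy (3)
Species richness = number of distinct species = 5

5


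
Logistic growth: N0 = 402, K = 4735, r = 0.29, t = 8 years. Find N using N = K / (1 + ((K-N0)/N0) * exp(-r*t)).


(K - N0)/N0 = (4735 - 402)/402 = 4333/402 = 10.7786
r*t = 0.29 * 8 = 2.32; exp(-2.32) = 0.0982736
10.7786 * 0.0982736 = 1.05925
1 + 1.05925 = 2.05925
N = 4735 / 2.05925 = 2299.38 ≈ 2299

2299


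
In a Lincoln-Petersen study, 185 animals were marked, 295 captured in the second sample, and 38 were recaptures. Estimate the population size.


N = M * C / R = 185 * 295 / 38 = 54575 / 38 = 1436.18 ≈ 1436

1436 individuals


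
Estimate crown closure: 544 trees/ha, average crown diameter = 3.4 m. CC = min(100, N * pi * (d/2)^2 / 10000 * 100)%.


(d/2)^2 = (3.4/2)^2 = 1.7^2 = 2.89
Crown area = 3.141593 * 2.89 = 9.07920 m^2
N * area / 10000 * 100 = 544 * 9.07920 / 10000 * 100 = 49.3908
CC = min(100, 49.3908) = 49.3908 ≈ 49.4%

49.4%


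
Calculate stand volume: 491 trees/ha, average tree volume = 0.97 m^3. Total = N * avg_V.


V_stand = 491 * 0.97 = 476.27 ≈ 476.3 m^3/ha

476.3 m^3/ha


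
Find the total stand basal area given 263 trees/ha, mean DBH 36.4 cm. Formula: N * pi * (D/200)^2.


(D/200)^2 = (36.4/200)^2 = 0.182^2 = 0.033124
Individual BA = 3.141593 * 0.033124 = 0.104062 m^2
Stand BA = 263 * 0.104062 = 27.3683 ≈ 27.37 m^2/ha

27.37 m^2/ha


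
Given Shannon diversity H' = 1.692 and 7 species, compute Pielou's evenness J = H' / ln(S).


ln(7) = 1.94591
J = H' / ln(S) = 1.692 / 1.94591 = 0.869516 ≈ 0.8695

0.8695


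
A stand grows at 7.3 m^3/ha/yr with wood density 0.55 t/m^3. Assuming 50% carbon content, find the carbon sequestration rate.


C = 7.3 * 0.55 * 0.5 = 2.0075 ≈ 2.01 t C/ha/yr

2.01 t C/ha/yr


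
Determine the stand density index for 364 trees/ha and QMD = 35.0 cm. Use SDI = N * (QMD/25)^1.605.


QMD/25 = 35.0/25 = 1.4
(1.4)^1.605 = exp(1.605 * ln(1.4)) = exp(1.605 * 0.336472) = exp(0.540038) = 1.71607
SDI = 364 * 1.71607 = 624.649 ≈ 625

625


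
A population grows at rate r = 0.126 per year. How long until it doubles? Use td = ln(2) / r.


td = ln(2) / 0.126 = 0.693147 / 0.126 = 5.50117 ≈ 5.5 years

5.5 years


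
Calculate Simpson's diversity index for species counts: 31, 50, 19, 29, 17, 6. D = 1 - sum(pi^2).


Total N = 31 + 50 + 19 + 29 + 17 + 6 = 152
Per-species terms:
  p = 31/152 = 0.203947; p^2 = 0.203947^2 = 0.041594
  p = 50/152 = 0.328947; p^2 = 0.328947^2 = 0.108206
  p = 19/152 = 0.125000; p^2 = 0.125000^2 = 0.015625
  p = 29/152 = 0.190789; p^2 = 0.190789^2 = 0.036400
  p = 17/152 = 0.111842; p^2 = 0.111842^2 = 0.012509
  p = 6/152 = 0.039474; p^2 = 0.039474^2 = 0.001558
sum(p^2) = 0.041594 + 0.108206 + 0.015625 + 0.036400 + 0.012509 + 0.001558 = 0.215892
D = 1 - 0.215892 = 0.784108 ≈ 0.7841

0.7841


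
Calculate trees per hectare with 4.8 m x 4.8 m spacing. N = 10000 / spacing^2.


N = 10000 / 4.8^2 = 10000 / 23.04 = 434.028 ≈ 434 trees/ha

434 trees/ha


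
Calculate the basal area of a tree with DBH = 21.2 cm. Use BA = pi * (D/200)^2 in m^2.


D/200 = 21.2/200 = 0.106 m
(D/200)^2 = 0.106^2 = 0.011236
BA = 3.141593 * 0.011236 = 0.0352989 ≈ 0.0353 m^2

0.0353 m^2


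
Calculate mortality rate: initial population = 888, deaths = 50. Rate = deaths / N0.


Mortality rate = 50 / 888 = 0.056306 ≈ 0.0563

0.0563


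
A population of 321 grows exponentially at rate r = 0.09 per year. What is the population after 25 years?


r*t = 0.09 * 25 = 2.25
exp(2.25) = 9.48774
N = 321 * 9.48774 = 3045.56 ≈ 3046

3046


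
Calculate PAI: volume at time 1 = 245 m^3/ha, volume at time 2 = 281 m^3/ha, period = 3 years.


PAI = (V2 - V1) / period = (281 - 245) / 3 = 36 / 3 = 12.00 m^3/ha/yr

12.00 m^3/ha/yr


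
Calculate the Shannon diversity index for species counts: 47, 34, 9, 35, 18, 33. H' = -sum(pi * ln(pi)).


Total N = 47 + 34 + 9 + 35 + 18 + 33 = 176
Per-species terms:
  p = 47/176 = 0.267045; ln(p) = -1.320338; p*ln(p) = 0.267045 * (-1.320338) = -0.352590
  p = 34/176 = 0.193182; ln(p) = -1.644123; p*ln(p) = 0.193182 * (-1.644123) = -0.317615
  p = 9/176 = 0.051136; ln(p) = -2.973267; p*ln(p) = 0.051136 * (-2.973267) = -0.152041
  p = 35/176 = 0.198864; ln(p) = -1.615134; p*ln(p) = 0.198864 * (-1.615134) = -0.321192
  p = 18/176 = 0.102273; ln(p) = -2.280110; p*ln(p) = 0.102273 * (-2.280110) = -0.233194
  p = 33/176 = 0.187500; ln(p) = -1.673976; p*ln(p) = 0.187500 * (-1.673976) = -0.313871
sum(p*ln(p)) = (-0.352590) + (-0.317615) + (-0.152041) + (-0.321192) + (-0.233194) + (-0.313871) = -1.690503
H' = -(-1.690503) = 1.690503 ≈ 1.6905

1.6905


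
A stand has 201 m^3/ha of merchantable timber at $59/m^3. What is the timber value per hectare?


Value = 201 * 59 = $11859/ha

$11859/ha


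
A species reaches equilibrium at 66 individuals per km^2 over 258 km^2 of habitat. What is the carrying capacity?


K = 66 * 258 = 17028 individuals

17028 individuals


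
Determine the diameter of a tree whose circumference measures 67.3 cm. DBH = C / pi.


DBH = C / pi = 67.3 / 3.141593 = 21.4223 ≈ 21.42 cm

21.42 cm


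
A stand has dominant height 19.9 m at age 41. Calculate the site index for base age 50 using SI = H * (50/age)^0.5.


50/41 = 1.21951
(1.21951)^0.5 = 1.10431
SI = 19.9 * 1.10431 = 21.9758 ≈ 22.0 m

22.0 m


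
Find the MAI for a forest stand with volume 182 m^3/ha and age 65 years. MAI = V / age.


MAI = 182 / 65 = 2.80 m^3/ha/yr

2.80 m^3/ha/yr


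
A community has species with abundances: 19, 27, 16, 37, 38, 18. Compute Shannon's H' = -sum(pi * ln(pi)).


Total N = 19 + 27 + 16 + 37 + 38 + 18 = 155
Per-species terms:
  p = 19/155 = 0.122581; ln(p) = -2.098983; p*ln(p) = 0.122581 * (-2.098983) = -0.257295
  p = 27/155 = 0.174194; ln(p) = -1.747586; p*ln(p) = 0.174194 * (-1.747586) = -0.304419
  p = 16/155 = 0.103226; ln(p) = -2.270835; p*ln(p) = 0.103226 * (-2.270835) = -0.234409
  p = 37/155 = 0.238710; ln(p) = -1.432506; p*ln(p) = 0.238710 * (-1.432506) = -0.341954
  p = 38/155 = 0.245161; ln(p) = -1.405840; p*ln(p) = 0.245161 * (-1.405840) = -0.344657
  p = 18/155 = 0.116129; ln(p) = -2.153054; p*ln(p) = 0.116129 * (-2.153054) = -0.250032
sum(p*ln(p)) = (-0.257295) + (-0.304419) + (-0.234409) + (-0.341954) + (-0.344657) + (-0.250032) = -1.732766
H' = -(-1.732766) = 1.732766 ≈ 1.7328

1.7328


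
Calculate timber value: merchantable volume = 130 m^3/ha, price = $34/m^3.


Value = 130 * 34 = $4420/ha

$4420/ha


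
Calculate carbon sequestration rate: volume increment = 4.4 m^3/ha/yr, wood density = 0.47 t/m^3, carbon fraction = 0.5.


C = 4.4 * 0.47 * 0.5 = 1.034 ≈ 1.03 t C/ha/yr

1.03 t C/ha/yr


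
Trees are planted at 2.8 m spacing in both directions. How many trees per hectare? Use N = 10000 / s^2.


N = 10000 / 2.8^2 = 10000 / 7.84 = 1275.51 ≈ 1276 trees/ha

1276 trees/ha


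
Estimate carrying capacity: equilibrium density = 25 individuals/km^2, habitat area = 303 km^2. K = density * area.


K = 25 * 303 = 7575 individuals

7575 individuals


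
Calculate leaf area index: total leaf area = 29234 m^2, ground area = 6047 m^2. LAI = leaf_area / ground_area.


LAI = 29234 / 6047 = 4.8345 ≈ 4.83

4.83


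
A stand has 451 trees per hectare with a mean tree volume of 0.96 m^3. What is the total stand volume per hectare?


V_stand = 451 * 0.96 = 432.96 ≈ 433.0 m^3/ha

433.0 m^3/ha


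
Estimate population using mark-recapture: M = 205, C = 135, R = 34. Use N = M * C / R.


N = M * C / R = 205 * 135 / 34 = 27675 / 34 = 813.97 ≈ 814

814 individuals


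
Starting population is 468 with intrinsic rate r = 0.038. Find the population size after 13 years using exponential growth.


r*t = 0.038 * 13 = 0.494
exp(0.494) = 1.63886
N = 468 * 1.63886 = 766.986 ≈ 767

767


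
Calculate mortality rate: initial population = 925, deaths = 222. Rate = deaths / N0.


Mortality rate = 222 / 925 = 0.2400

0.2400


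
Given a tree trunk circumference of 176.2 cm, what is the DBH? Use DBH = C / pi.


DBH = C / pi = 176.2 / 3.141593 = 56.0862 ≈ 56.09 cm

56.09 cm


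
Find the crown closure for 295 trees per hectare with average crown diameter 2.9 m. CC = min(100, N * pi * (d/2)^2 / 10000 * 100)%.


(d/2)^2 = (2.9/2)^2 = 1.45^2 = 2.1025
Crown area = 3.141593 * 2.1025 = 6.60520 m^2
N * area / 10000 * 100 = 295 * 6.60520 / 10000 * 100 = 19.4853
CC = min(100, 19.4853) = 19.4853 ≈ 19.5%

19.5%


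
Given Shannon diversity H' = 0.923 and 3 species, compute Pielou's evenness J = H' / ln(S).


ln(3) = 1.09861
J = H' / ln(S) = 0.923 / 1.09861 = 0.840153 ≈ 0.8402

0.8402


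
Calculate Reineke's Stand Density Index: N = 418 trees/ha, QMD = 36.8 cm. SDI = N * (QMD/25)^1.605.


QMD/25 = 36.8/25 = 1.472
(1.472)^1.605 = exp(1.605 * ln(1.472)) = exp(1.605 * 0.386622) = exp(0.620528) = 1.85991
SDI = 418 * 1.85991 = 777.442 ≈ 777

777


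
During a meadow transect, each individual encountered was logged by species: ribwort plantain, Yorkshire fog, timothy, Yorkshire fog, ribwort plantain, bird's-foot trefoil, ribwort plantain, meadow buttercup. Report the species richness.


Total individuals logged = 8
Distinct species (count of individuals): ribwort plantain (3), Yorkshire fog (2), timothy (1), bird's-foot trefoil (1), meadow buttercup (1)
Species richness = number of distinct species = 5

5


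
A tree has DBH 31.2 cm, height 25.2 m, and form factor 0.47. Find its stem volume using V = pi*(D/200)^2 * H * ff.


(D/200)^2 = (31.2/200)^2 = 0.156^2 = 0.024336
BA = 3.141593 * 0.024336 = 0.0764538 m^2
V = 0.0764538 * 25.2 * 0.47 = 0.905519 ≈ 0.906 m^3

0.906 m^3


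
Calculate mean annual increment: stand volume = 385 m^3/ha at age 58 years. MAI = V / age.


MAI = 385 / 58 = 6.6379 ≈ 6.64 m^3/ha/yr

6.64 m^3/ha/yr


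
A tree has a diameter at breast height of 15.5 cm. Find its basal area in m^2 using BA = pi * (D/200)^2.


D/200 = 15.5/200 = 0.0775 m
(D/200)^2 = 0.0775^2 = 0.00600625
BA = 3.141593 * 0.00600625 = 0.0188692 ≈ 0.0189 m^2

0.0189 m^2


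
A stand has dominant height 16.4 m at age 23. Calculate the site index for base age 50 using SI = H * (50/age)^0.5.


50/23 = 2.17391
(2.17391)^0.5 = 1.47442
SI = 16.4 * 1.47442 = 24.1805 ≈ 24.2 m

24.2 m


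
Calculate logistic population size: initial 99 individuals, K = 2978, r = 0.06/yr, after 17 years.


(K - N0)/N0 = (2978 - 99)/99 = 2879/99 = 29.0808
r*t = 0.06 * 17 = 1.02; exp(-1.02) = 0.360595
29.0808 * 0.360595 = 10.4864
1 + 10.4864 = 11.4864
N = 2978 / 11.4864 = 259.263 ≈ 259

259


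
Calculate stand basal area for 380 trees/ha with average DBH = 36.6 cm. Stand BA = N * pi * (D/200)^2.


(D/200)^2 = (36.6/200)^2 = 0.183^2 = 0.033489
Individual BA = 3.141593 * 0.033489 = 0.105209 m^2
Stand BA = 380 * 0.105209 = 39.9794 ≈ 39.98 m^2/ha

39.98 m^2/ha


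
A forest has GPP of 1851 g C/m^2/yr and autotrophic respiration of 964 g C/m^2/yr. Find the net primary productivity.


NPP = GPP - Ra = 1851 - 964 = 887 g C/m^2/yr

887 g C/m^2/yr


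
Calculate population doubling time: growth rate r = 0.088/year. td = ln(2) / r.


td = ln(2) / 0.088 = 0.693147 / 0.088 = 7.87667 ≈ 7.9 years

7.9 years


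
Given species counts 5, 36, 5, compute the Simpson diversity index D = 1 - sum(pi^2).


Total N = 5 + 36 + 5 = 46
Per-species terms:
  p = 5/46 = 0.108696; p^2 = 0.108696^2 = 0.011815
  p = 36/46 = 0.782609; p^2 = 0.782609^2 = 0.612477
  p = 5/46 = 0.108696; p^2 = 0.108696^2 = 0.011815
sum(p^2) = 0.011815 + 0.612477 + 0.011815 = 0.636107
D = 1 - 0.636107 = 0.363893 ≈ 0.3639

0.3639


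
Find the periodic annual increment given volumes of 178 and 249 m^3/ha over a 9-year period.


PAI = (V2 - V1) / period = (249 - 178) / 9 = 71 / 9 = 7.8889 ≈ 7.89 m^3/ha/yr

7.89 m^3/ha/yr


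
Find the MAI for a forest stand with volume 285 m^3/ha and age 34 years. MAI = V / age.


MAI = 285 / 34 = 8.3824 ≈ 8.38 m^3/ha/yr

8.38 m^3/ha/yr


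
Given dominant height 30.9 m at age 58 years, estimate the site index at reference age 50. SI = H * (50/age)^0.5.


50/58 = 0.862069
(0.862069)^0.5 = 0.928477
SI = 30.9 * 0.928477 = 28.6899 ≈ 28.7 m

28.7 m


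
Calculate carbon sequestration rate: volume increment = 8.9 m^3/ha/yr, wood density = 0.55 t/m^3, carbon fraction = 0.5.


C = 8.9 * 0.55 * 0.5 = 2.4475 ≈ 2.45 t C/ha/yr

2.45 t C/ha/yr


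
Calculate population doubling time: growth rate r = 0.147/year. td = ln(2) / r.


td = ln(2) / 0.147 = 0.693147 / 0.147 = 4.71529 ≈ 4.7 years

4.7 years


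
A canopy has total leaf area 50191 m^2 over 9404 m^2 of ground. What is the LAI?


LAI = 50191 / 9404 = 5.3372 ≈ 5.34

5.34


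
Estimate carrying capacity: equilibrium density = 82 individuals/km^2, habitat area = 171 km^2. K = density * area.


K = 82 * 171 = 14022 individuals

14022 individuals


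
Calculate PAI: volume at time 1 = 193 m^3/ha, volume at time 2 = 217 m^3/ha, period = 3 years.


PAI = (V2 - V1) / period = (217 - 193) / 3 = 24 / 3 = 8.00 m^3/ha/yr

8.00 m^3/ha/yr


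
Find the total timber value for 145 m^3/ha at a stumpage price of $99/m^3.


Value = 145 * 99 = $14355/ha

$14355/ha


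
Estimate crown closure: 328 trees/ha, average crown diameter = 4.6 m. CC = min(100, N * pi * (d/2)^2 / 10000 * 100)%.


(d/2)^2 = (4.6/2)^2 = 2.3^2 = 5.29
Crown area = 3.141593 * 5.29 = 16.6190 m^2
N * area / 10000 * 100 = 328 * 16.6190 / 10000 * 100 = 54.5103
CC = min(100, 54.5103) = 54.5103 ≈ 54.5%

54.5%


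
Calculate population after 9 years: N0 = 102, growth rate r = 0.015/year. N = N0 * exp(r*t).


r*t = 0.015 * 9 = 0.135
exp(0.135) = 1.14454
N = 102 * 1.14454 = 116.743 ≈ 117

117


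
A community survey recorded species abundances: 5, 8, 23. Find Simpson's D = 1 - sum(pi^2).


Total N = 5 + 8 + 23 = 36
Per-species terms:
  p = 5/36 = 0.138889; p^2 = 0.138889^2 = 0.019290
  p = 8/36 = 0.222222; p^2 = 0.222222^2 = 0.049383
  p = 23/36 = 0.638889; p^2 = 0.638889^2 = 0.408179
sum(p^2) = 0.019290 + 0.049383 + 0.408179 = 0.476852
D = 1 - 0.476852 = 0.523148 ≈ 0.5231

0.5231


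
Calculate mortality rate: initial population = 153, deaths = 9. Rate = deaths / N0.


Mortality rate = 9 / 153 = 0.058824 ≈ 0.0588

0.0588


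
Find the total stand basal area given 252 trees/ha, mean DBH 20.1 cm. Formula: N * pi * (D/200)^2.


(D/200)^2 = (20.1/200)^2 = 0.1005^2 = 0.01010025
Individual BA = 3.141593 * 0.01010025 = 0.0317309 m^2
Stand BA = 252 * 0.0317309 = 7.99619 ≈ 8.00 m^2/ha

8.00 m^2/ha


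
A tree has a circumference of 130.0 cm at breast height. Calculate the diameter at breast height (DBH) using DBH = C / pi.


DBH = C / pi = 130.0 / 3.141593 = 41.3803 ≈ 41.38 cm

41.38 cm


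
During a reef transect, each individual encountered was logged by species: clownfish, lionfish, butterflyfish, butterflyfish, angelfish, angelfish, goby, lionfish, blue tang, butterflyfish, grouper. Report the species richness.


Total individuals logged = 11
Distinct species (count of individuals): clownfish (1), lionfish (2), butterflyfish (3), angelfish (2), goby (1), blue tang (1), grouper (1)
Species richness = number of distinct species = 7

7


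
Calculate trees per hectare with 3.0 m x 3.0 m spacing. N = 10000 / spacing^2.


N = 10000 / 3.0^2 = 10000 / 9 = 1111.11 ≈ 1111 trees/ha

1111 trees/ha


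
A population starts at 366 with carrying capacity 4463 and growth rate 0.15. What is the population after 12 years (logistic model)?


(K - N0)/N0 = (4463 - 366)/366 = 4097/366 = 11.1940
r*t = 0.15 * 12 = 1.8; exp(-1.8) = 0.165299
11.1940 * 0.165299 = 1.85036
1 + 1.85036 = 2.85036
N = 4463 / 2.85036 = 1565.77 ≈ 1566

1566


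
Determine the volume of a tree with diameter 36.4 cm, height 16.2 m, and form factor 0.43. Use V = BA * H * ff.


(D/200)^2 = (36.4/200)^2 = 0.182^2 = 0.033124
BA = 3.141593 * 0.033124 = 0.104062 m^2
V = 0.104062 * 16.2 * 0.43 = 0.724896 ≈ 0.725 m^3

0.725 m^3


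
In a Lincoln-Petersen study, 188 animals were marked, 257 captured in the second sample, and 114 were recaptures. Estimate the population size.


N = M * C / R = 188 * 257 / 114 = 48316 / 114 = 423.82 ≈ 424

424 individuals


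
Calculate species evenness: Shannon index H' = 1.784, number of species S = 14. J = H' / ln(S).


ln(14) = 2.63906
J = H' / ln(S) = 1.784 / 2.63906 = 0.675998 ≈ 0.6760

0.6760


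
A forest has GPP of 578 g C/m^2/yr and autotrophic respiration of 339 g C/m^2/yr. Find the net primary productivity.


NPP = GPP - Ra = 578 - 339 = 239 g C/m^2/yr

239 g C/m^2/yr


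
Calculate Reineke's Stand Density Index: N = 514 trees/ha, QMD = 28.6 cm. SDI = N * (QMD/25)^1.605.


QMD/25 = 28.6/25 = 1.144
(1.144)^1.605 = exp(1.605 * ln(1.144)) = exp(1.605 * 0.134531) = exp(0.215922) = 1.24101
SDI = 514 * 1.24101 = 637.879 ≈ 638

638


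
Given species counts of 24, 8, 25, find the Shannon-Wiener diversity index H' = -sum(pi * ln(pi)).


Total N = 24 + 8 + 25 = 57
Per-species terms:
  p = 24/57 = 0.421053; ln(p) = -0.864997; p*ln(p) = 0.421053 * (-0.864997) = -0.364210
  p = 8/57 = 0.140351; ln(p) = -1.963609; p*ln(p) = 0.140351 * (-1.963609) = -0.275594
  p = 25/57 = 0.438596; ln(p) = -0.824177; p*ln(p) = 0.438596 * (-0.824177) = -0.361481
sum(p*ln(p)) = (-0.364210) + (-0.275594) + (-0.361481) = -1.001285
H' = -(-1.001285) = 1.001285 ≈ 1.0013

1.0013


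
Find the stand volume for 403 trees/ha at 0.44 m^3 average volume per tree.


V_stand = 403 * 0.44 = 177.32 ≈ 177.3 m^3/ha

177.3 m^3/ha


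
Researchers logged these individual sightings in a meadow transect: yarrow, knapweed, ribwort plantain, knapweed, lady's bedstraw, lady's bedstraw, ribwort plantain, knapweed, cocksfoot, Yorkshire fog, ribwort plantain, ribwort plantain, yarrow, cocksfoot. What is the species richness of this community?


Total individuals logged = 14
Distinct species (count of individuals): yarrow (2), knapweed (3), ribwort plantain (4), lady's bedstraw (2), cocksfoot (2), Yorkshire fog (1)
Species richness = number of distinct species = 6

6


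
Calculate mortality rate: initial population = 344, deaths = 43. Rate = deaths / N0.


Mortality rate = 43 / 344 = 0.1250

0.1250


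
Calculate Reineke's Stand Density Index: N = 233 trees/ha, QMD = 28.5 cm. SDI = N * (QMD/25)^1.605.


QMD/25 = 28.5/25 = 1.14
(1.14)^1.605 = exp(1.605 * ln(1.14)) = exp(1.605 * 0.131028) = exp(0.210300) = 1.23405
SDI = 233 * 1.23405 = 287.534 ≈ 288

288


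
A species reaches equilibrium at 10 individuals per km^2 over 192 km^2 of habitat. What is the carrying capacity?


K = 10 * 192 = 1920 individuals

1920 individuals


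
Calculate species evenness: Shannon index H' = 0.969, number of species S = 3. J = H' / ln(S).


ln(3) = 1.09861
J = H' / ln(S) = 0.969 / 1.09861 = 0.882024 ≈ 0.8820

0.8820


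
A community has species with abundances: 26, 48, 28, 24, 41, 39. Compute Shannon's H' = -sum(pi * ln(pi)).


Total N = 26 + 48 + 28 + 24 + 41 + 39 = 206
Per-species terms:
  p = 26/206 = 0.126214; ln(p) = -2.069776; p*ln(p) = 0.126214 * (-2.069776) = -0.261235
  p = 48/206 = 0.233010; ln(p) = -1.456674; p*ln(p) = 0.233010 * (-1.456674) = -0.339420
  p = 28/206 = 0.135922; ln(p) = -1.995674; p*ln(p) = 0.135922 * (-1.995674) = -0.271256
  p = 24/206 = 0.116505; ln(p) = -2.149821; p*ln(p) = 0.116505 * (-2.149821) = -0.250465
  p = 41/206 = 0.199029; ln(p) = -1.614305; p*ln(p) = 0.199029 * (-1.614305) = -0.321294
  p = 39/206 = 0.189320; ln(p) = -1.664317; p*ln(p) = 0.189320 * (-1.664317) = -0.315088
sum(p*ln(p)) = (-0.261235) + (-0.339420) + (-0.271256) + (-0.250465) + (-0.321294) + (-0.315088) = -1.758758
H' = -(-1.758758) = 1.758758 ≈ 1.7588

1.7588


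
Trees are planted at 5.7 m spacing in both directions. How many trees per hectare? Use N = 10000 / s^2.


N = 10000 / 5.7^2 = 10000 / 32.49 = 307.787 ≈ 308 trees/ha

308 trees/ha


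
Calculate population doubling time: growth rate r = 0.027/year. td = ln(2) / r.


td = ln(2) / 0.027 = 0.693147 / 0.027 = 25.6721 ≈ 25.7 years

25.7 years


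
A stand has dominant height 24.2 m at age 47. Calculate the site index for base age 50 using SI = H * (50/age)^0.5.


50/47 = 1.06383
(1.06383)^0.5 = 1.03142
SI = 24.2 * 1.03142 = 24.9604 ≈ 25.0 m

25.0 m


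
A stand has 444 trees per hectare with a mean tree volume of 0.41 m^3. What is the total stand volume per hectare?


V_stand = 444 * 0.41 = 182.04 ≈ 182.0 m^3/ha

182.0 m^3/ha


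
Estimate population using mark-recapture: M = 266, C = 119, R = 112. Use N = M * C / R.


N = M * C / R = 266 * 119 / 112 = 31654 / 112 = 282.63 ≈ 283

283 individuals


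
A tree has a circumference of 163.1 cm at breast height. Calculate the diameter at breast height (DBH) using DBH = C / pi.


DBH = C / pi = 163.1 / 3.141593 = 51.9163 ≈ 51.92 cm

51.92 cm


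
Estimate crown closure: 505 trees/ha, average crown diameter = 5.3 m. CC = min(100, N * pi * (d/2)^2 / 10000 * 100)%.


(d/2)^2 = (5.3/2)^2 = 2.65^2 = 7.0225
Crown area = 3.141593 * 7.0225 = 22.0618 m^2
N * area / 10000 * 100 = 505 * 22.0618 / 10000 * 100 = 111.412
CC = min(100, 111.412) = 100%

100%


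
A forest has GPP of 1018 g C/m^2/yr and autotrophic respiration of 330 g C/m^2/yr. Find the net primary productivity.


NPP = GPP - Ra = 1018 - 330 = 688 g C/m^2/yr

688 g C/m^2/yr


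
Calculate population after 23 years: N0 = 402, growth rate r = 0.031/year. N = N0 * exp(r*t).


r*t = 0.031 * 23 = 0.713
exp(0.713) = 2.04010
N = 402 * 2.04010 = 820.120 ≈ 820

820


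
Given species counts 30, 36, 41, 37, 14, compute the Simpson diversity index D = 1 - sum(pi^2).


Total N = 30 + 36 + 41 + 37 + 14 = 158
Per-species terms:
  p = 30/158 = 0.189873; p^2 = 0.189873^2 = 0.036052
  p = 36/158 = 0.227848; p^2 = 0.227848^2 = 0.051915
  p = 41/158 = 0.259494; p^2 = 0.259494^2 = 0.067337
  p = 37/158 = 0.234177; p^2 = 0.234177^2 = 0.054839
  p = 14/158 = 0.088608; p^2 = 0.088608^2 = 0.007851
sum(p^2) = 0.036052 + 0.051915 + 0.067337 + 0.054839 + 0.007851 = 0.217994
D = 1 - 0.217994 = 0.782006 ≈ 0.7820

0.7820


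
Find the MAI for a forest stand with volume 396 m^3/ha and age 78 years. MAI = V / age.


MAI = 396 / 78 = 5.0769 ≈ 5.08 m^3/ha/yr

5.08 m^3/ha/yr


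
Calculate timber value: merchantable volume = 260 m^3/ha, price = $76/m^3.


Value = 260 * 76 = $19760/ha

$19760/ha


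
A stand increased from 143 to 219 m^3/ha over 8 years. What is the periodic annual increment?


PAI = (V2 - V1) / period = (219 - 143) / 8 = 76 / 8 = 9.50 m^3/ha/yr

9.50 m^3/ha/yr


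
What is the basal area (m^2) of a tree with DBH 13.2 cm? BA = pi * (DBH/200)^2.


D/200 = 13.2/200 = 0.066 m
(D/200)^2 = 0.066^2 = 0.004356
BA = 3.141593 * 0.004356 = 0.0136848 ≈ 0.0137 m^2

0.0137 m^2


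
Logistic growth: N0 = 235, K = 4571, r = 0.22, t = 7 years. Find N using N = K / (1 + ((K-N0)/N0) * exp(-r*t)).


(K - N0)/N0 = (4571 - 235)/235 = 4336/235 = 18.4511
r*t = 0.22 * 7 = 1.54; exp(-1.54) = 0.214381
18.4511 * 0.214381 = 3.95557
1 + 3.95557 = 4.95557
N = 4571 / 4.95557 = 922.396 ≈ 922

922


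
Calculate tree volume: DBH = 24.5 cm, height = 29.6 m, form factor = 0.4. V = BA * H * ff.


(D/200)^2 = (24.5/200)^2 = 0.1225^2 = 0.01500625
BA = 3.141593 * 0.01500625 = 0.0471435 m^2
V = 0.0471435 * 29.6 * 0.4 = 0.558179 ≈ 0.558 m^3

0.558 m^3


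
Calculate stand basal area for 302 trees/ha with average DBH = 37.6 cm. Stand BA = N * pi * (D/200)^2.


(D/200)^2 = (37.6/200)^2 = 0.188^2 = 0.035344
Individual BA = 3.141593 * 0.035344 = 0.111036 m^2
Stand BA = 302 * 0.111036 = 33.5329 ≈ 33.53 m^2/ha

33.53 m^2/ha


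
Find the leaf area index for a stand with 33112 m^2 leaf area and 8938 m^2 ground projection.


LAI = 33112 / 8938 = 3.7046 ≈ 3.70

3.70


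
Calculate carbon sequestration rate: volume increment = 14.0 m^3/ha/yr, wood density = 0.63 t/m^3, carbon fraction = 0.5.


C = 14.0 * 0.63 * 0.5 = 4.41 t C/ha/yr

4.41 t C/ha/yr


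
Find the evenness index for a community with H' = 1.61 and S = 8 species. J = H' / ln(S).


ln(8) = 2.07944
J = H' / ln(S) = 1.61 / 2.07944 = 0.774247 ≈ 0.7742

0.7742


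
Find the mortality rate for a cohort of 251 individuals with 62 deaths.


Mortality rate = 62 / 251 = 0.247012 ≈ 0.2470

0.2470


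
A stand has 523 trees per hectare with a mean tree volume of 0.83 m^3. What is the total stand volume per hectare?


V_stand = 523 * 0.83 = 434.09 ≈ 434.1 m^3/ha

434.1 m^3/ha


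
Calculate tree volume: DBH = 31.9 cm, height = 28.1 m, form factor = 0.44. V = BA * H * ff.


(D/200)^2 = (31.9/200)^2 = 0.1595^2 = 0.02544025
BA = 3.141593 * 0.02544025 = 0.0799229 m^2
V = 0.0799229 * 28.1 * 0.44 = 0.988167 ≈ 0.988 m^3

0.988 m^3


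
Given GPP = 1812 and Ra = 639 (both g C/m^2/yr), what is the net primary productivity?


NPP = GPP - Ra = 1812 - 639 = 1173 g C/m^2/yr

1173 g C/m^2/yr


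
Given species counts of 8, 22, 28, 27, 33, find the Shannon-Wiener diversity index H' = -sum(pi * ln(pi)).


Total N = 8 + 22 + 28 + 27 + 33 = 118
Per-species terms:
  p = 8/118 = 0.067797; ln(p) = -2.691237; p*ln(p) = 0.067797 * (-2.691237) = -0.182458
  p = 22/118 = 0.186441; ln(p) = -1.679640; p*ln(p) = 0.186441 * (-1.679640) = -0.313154
  p = 28/118 = 0.237288; ln(p) = -1.438481; p*ln(p) = 0.237288 * (-1.438481) = -0.341334
  p = 27/118 = 0.228814; ln(p) = -1.474846; p*ln(p) = 0.228814 * (-1.474846) = -0.337465
  p = 33/118 = 0.279661; ln(p) = -1.274177; p*ln(p) = 0.279661 * (-1.274177) = -0.356338
sum(p*ln(p)) = (-0.182458) + (-0.313154) + (-0.341334) + (-0.337465) + (-0.356338) = -1.530749
H' = -(-1.530749) = 1.530749 ≈ 1.5307

1.5307


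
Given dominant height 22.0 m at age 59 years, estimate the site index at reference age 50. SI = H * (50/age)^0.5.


50/59 = 0.847458
(0.847458)^0.5 = 0.920575
SI = 22.0 * 0.920575 = 20.2527 ≈ 20.3 m

20.3 m


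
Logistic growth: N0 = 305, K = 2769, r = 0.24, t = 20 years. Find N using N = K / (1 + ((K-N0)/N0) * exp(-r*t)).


(K - N0)/N0 = (2769 - 305)/305 = 2464/305 = 8.07869
r*t = 0.24 * 20 = 4.8; exp(-4.8) = 0.00822975
8.07869 * 0.00822975 = 0.0664856
1 + 0.0664856 = 1.06649
N = 2769 / 1.06649 = 2596.37 ≈ 2596

2596


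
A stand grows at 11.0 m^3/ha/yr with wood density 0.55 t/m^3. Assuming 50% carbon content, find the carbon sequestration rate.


C = 11.0 * 0.55 * 0.5 = 3.025 ≈ 3.03 t C/ha/yr

3.03 t C/ha/yr


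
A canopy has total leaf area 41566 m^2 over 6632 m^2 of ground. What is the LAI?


LAI = 41566 / 6632 = 6.2675 ≈ 6.27

6.27
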